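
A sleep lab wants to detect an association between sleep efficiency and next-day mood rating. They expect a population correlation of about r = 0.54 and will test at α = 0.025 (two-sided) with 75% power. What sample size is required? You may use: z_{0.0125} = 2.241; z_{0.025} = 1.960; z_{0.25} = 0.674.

Fisher's z: C = ½·ln((1+r)/(1−r)) = ½·ln(3.3478) = 0.6042.
n = ((z_{α/2} + z_β)/C)² + 3.
(2.241 + 0.674) / 0.6042 = 2.915 / 0.6042 = 4.825.
n = 4.825² + 3 = 23.28 + 3 = 26.3.
Round up.

n = 27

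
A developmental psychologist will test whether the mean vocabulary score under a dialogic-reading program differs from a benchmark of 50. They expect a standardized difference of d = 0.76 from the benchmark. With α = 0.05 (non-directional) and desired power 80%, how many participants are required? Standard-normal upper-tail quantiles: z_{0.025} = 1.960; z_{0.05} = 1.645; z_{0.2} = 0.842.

For a one-sample test: n = ((z_{α/2} + z_β) / d)².
z_{α/2} + z_β = 1.960 + 0.842 = 2.802.
n = (2.802 / 0.76)² = 3.687² = 13.59.
Round up.

n = 14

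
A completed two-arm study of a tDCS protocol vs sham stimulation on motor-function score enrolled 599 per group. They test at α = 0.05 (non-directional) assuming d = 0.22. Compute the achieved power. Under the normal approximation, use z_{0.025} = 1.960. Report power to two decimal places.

For two equal groups, power = Φ(d·√(n/2) − z_{α/2}).
d·√(n/2) = 0.22 × √(599/2) = 0.22 × 17.306 = 3.807.
z_β = 3.807 − 1.960 = 1.847.
Power = Φ(1.847) = 0.968.

power ≈ 0.97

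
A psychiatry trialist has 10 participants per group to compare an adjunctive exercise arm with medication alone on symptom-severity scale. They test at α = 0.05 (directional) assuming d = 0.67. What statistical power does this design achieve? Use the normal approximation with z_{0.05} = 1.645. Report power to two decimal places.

power ≈ 0.44

For two equal groups, power = Φ(d·√(n/2) − z_{α}).
d·√(n/2) = 0.67 × √(10/2) = 0.67 × 2.236 = 1.498.
z_β = 1.498 − 1.645 = -0.147.
Power = Φ(-0.147) = 0.442.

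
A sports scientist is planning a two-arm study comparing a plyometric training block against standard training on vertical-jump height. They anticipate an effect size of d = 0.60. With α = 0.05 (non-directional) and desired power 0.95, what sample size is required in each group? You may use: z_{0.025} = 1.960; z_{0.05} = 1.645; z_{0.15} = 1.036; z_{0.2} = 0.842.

For two independent groups with equal n: n = 2·((z_{α/2} + z_β) / d)².
z_{α/2} + z_β = 1.960 + 1.645 = 3.605.
n = 2 × (3.605 / 0.60)² = 2 × 6.008² = 2 × 36.10 = 72.2.
Round up to the next whole participant.

n = 73 per group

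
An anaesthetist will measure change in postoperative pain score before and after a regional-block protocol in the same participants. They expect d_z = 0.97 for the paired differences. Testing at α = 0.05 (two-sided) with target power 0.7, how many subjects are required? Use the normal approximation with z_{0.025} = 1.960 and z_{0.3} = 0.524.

For a paired (one-sample on differences) test: n = ((z_{α/2} + z_β) / d)².
z_{α/2} + z_β = 1.960 + 0.524 = 2.484.
n = (2.484 / 0.97)² = 2.561² = 6.56.
Round up.

n = 7 pairs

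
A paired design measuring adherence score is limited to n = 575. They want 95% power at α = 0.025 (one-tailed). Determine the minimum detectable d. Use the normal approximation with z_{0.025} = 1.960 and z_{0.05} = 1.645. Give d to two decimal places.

For a single sample (or paired design) of n = 575: d_min = (z_{α} + z_β)/√n.
z-sum = 1.960 + 1.645 = 3.605.
d_min = 3.605 / √575 = 3.605 / 23.979 = 0.150.

d_min ≈ 0.15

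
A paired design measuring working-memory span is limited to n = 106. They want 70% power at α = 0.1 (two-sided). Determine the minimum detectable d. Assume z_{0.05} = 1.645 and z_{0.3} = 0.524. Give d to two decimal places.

d_min ≈ 0.21

For a single sample (or paired design) of n = 106: d_min = (z_{α/2} + z_β)/√n.
z-sum = 1.645 + 0.524 = 2.169.
d_min = 2.169 / √106 = 2.169 / 10.296 = 0.211.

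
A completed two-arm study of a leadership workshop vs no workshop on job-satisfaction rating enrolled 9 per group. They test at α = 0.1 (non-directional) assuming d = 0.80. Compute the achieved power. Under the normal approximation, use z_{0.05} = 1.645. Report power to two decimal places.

power ≈ 0.52

For two equal groups, power = Φ(d·√(n/2) − z_{α/2}).
d·√(n/2) = 0.80 × √(9/2) = 0.80 × 2.121 = 1.697.
z_β = 1.697 − 1.645 = 0.052.
Power = Φ(0.052) = 0.521.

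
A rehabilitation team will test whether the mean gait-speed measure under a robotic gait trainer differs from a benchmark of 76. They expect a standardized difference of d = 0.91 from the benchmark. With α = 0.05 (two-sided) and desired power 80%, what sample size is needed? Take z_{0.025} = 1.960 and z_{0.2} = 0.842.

For a one-sample test: n = ((z_{α/2} + z_β) / d)².
z_{α/2} + z_β = 1.960 + 0.842 = 2.802.
n = (2.802 / 0.91)² = 3.079² = 9.48.
Round up.

n = 10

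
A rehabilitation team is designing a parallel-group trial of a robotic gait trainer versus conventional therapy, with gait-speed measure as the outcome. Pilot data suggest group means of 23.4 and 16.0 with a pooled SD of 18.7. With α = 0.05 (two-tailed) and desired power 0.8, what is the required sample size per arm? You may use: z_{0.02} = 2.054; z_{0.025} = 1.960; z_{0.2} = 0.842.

Cohen's d = |M₁ − M₂| / SD_pooled = |23.4 − 16.0| / 18.7 = 7.4 / 18.7 = 0.396.
For two independent groups with equal n: n = 2·((z_{α/2} + z_β) / d)².
z_{α/2} + z_β = 1.960 + 0.842 = 2.802.
n = 2 × (2.802 / 0.396)² = 2 × 7.076² = 2 × 50.07 = 100.1.
Round up to the next whole participant.

n = 101 per group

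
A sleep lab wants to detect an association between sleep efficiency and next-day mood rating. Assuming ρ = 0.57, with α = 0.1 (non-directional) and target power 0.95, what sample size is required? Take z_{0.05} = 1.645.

Fisher's z: C = ½·ln((1+r)/(1−r)) = ½·ln(3.6512) = 0.6475.
n = ((z_{α/2} + z_β)/C)² + 3.
(1.645 + 1.645) / 0.6475 = 3.290 / 0.6475 = 5.081.
n = 5.081² + 3 = 25.82 + 3 = 28.8.
Round up.

n = 29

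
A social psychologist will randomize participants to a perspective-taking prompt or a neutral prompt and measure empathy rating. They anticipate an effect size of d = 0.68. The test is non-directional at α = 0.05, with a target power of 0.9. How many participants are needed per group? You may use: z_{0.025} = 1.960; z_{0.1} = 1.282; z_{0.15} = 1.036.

n = 46 per group

For two independent groups with equal n: n = 2·((z_{α/2} + z_β) / d)².
z_{α/2} + z_β = 1.960 + 1.282 = 3.242.
n = 2 × (3.242 / 0.68)² = 2 × 4.768² = 2 × 22.73 = 45.5.
Round up to the next whole participant.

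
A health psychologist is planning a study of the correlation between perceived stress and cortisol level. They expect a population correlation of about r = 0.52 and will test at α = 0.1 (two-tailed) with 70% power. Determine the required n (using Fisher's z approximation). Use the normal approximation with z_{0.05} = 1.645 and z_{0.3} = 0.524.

n = 18

Fisher's z: C = ½·ln((1+r)/(1−r)) = ½·ln(3.1667) = 0.5763.
n = ((z_{α/2} + z_β)/C)² + 3.
(1.645 + 0.524) / 0.5763 = 2.169 / 0.5763 = 3.764.
n = 3.764² + 3 = 14.17 + 3 = 17.2.
Round up.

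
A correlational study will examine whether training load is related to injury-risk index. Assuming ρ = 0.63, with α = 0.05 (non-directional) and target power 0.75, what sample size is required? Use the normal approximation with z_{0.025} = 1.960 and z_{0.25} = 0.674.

n = 16

Fisher's z: C = ½·ln((1+r)/(1−r)) = ½·ln(4.4054) = 0.7414.
n = ((z_{α/2} + z_β)/C)² + 3.
(1.960 + 0.674) / 0.7414 = 2.634 / 0.7414 = 3.553.
n = 3.553² + 3 = 12.62 + 3 = 15.6.
Round up.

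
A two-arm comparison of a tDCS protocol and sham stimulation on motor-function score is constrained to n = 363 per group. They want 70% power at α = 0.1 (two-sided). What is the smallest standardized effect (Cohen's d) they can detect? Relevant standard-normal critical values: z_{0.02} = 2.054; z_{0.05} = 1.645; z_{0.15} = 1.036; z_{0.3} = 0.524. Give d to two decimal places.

d_min ≈ 0.16

For two independent groups of n = 363 each: d_min = (z_{α/2} + z_β)·√(2/n).
z-sum = 1.645 + 0.524 = 2.169.
d_min = 2.169 × √(2/363) = 2.169 × 0.0742 = 0.161.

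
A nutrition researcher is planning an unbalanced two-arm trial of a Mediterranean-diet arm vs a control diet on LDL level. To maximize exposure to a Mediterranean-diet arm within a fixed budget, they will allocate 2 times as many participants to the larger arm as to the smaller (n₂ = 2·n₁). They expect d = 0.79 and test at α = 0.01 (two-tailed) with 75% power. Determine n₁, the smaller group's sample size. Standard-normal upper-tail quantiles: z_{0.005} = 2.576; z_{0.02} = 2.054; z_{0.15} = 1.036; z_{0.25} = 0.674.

With allocation ratio k = n₂/n₁ = 2, Var(x̄₁−x̄₂) = σ²(1/n₁ + 1/(k·n₁)) = σ²·(k+1)/(k·n₁).
So n₁ = (1 + 1/k)·((z_{α/2} + z_β)/d)² = 1.500 × (3.250/0.79)².
n₁ = 1.500 × 16.92 = 25.4.
Round up: n₁ = 26, giving n₂ = 2 × 26 = 52.

n₁ = 26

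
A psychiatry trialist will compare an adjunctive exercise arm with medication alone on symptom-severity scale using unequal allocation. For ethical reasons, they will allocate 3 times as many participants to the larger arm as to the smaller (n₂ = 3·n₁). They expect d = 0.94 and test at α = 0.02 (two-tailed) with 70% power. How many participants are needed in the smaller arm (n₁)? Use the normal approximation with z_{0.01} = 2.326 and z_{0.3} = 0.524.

n₁ = 13

With allocation ratio k = n₂/n₁ = 3, Var(x̄₁−x̄₂) = σ²(1/n₁ + 1/(k·n₁)) = σ²·(k+1)/(k·n₁).
So n₁ = (1 + 1/k)·((z_{α/2} + z_β)/d)² = 1.333 × (2.850/0.94)².
n₁ = 1.333 × 9.19 = 12.3.
Round up: n₁ = 13, giving n₂ = 3 × 13 = 39.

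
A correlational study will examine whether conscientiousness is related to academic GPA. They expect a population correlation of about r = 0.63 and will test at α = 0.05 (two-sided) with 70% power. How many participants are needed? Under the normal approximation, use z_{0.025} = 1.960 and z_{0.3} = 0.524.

n = 15

Fisher's z: C = ½·ln((1+r)/(1−r)) = ½·ln(4.4054) = 0.7414.
n = ((z_{α/2} + z_β)/C)² + 3.
(1.960 + 0.524) / 0.7414 = 2.484 / 0.7414 = 3.350.
n = 3.350² + 3 = 11.23 + 3 = 14.2.
Round up.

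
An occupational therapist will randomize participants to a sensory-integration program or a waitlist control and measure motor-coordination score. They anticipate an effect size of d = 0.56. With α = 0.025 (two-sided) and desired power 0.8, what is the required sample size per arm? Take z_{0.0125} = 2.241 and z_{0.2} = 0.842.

n = 61 per group

For two independent groups with equal n: n = 2·((z_{α/2} + z_β) / d)².
z_{α/2} + z_β = 2.241 + 0.842 = 3.083.
n = 2 × (3.083 / 0.56)² = 2 × 5.505² = 2 × 30.31 = 60.6.
Round up to the next whole participant.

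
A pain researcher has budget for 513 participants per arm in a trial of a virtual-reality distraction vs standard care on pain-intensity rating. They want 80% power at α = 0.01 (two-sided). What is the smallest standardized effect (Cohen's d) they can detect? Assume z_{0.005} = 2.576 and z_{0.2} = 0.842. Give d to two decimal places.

For two independent groups of n = 513 each: d_min = (z_{α/2} + z_β)·√(2/n).
z-sum = 2.576 + 0.842 = 3.418.
d_min = 3.418 × √(2/513) = 3.418 × 0.0624 = 0.213.

d_min ≈ 0.21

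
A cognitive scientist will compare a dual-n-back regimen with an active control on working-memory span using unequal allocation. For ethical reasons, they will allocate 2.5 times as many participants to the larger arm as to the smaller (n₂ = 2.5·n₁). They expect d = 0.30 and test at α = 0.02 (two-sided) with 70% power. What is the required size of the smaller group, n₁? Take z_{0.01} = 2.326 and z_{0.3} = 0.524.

n₁ = 127

With allocation ratio k = n₂/n₁ = 2.5, Var(x̄₁−x̄₂) = σ²(1/n₁ + 1/(k·n₁)) = σ²·(k+1)/(k·n₁).
So n₁ = (1 + 1/k)·((z_{α/2} + z_β)/d)² = 1.400 × (2.850/0.30)².
n₁ = 1.400 × 90.25 = 126.3.
Round up: n₁ = 127, giving n₂ = ⌈2.5 × 127⌉ = ⌈317.5⌉ = 318.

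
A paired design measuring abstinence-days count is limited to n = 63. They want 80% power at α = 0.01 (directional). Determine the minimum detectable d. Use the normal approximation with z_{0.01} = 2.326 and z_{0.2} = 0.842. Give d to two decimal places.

For a single sample (or paired design) of n = 63: d_min = (z_{α} + z_β)/√n.
z-sum = 2.326 + 0.842 = 3.168.
d_min = 3.168 / √63 = 3.168 / 7.937 = 0.399.

d_min ≈ 0.40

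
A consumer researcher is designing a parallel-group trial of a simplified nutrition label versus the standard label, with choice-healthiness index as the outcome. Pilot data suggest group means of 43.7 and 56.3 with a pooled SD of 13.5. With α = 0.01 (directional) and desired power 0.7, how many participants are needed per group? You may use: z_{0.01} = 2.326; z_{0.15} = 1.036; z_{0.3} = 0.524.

Cohen's d = |M₁ − M₂| / SD_pooled = |43.7 − 56.3| / 13.5 = 12.6 / 13.5 = 0.933.
For two independent groups with equal n: n = 2·((z_{α} + z_β) / d)².
z_{α} + z_β = 2.326 + 0.524 = 2.850.
n = 2 × (2.850 / 0.933)² = 2 × 3.055² = 2 × 9.33 = 18.7.
Round up to the next whole participant.

n = 19 per group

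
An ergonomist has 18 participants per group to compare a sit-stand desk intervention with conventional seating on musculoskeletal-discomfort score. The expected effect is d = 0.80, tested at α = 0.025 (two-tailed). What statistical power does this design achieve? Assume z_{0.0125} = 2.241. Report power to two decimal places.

power ≈ 0.56

For two equal groups, power = Φ(d·√(n/2) − z_{α/2}).
d·√(n/2) = 0.80 × √(18/2) = 0.80 × 3.000 = 2.400.
z_β = 2.400 − 2.241 = 0.159.
Power = Φ(0.159) = 0.563.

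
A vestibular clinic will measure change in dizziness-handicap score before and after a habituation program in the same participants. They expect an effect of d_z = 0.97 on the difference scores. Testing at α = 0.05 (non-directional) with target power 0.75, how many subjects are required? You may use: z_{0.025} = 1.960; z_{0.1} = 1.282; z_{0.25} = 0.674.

For a paired (one-sample on differences) test: n = ((z_{α/2} + z_β) / d)².
z_{α/2} + z_β = 1.960 + 0.674 = 2.634.
n = (2.634 / 0.97)² = 2.715² = 7.37.
Round up.

n = 8 pairs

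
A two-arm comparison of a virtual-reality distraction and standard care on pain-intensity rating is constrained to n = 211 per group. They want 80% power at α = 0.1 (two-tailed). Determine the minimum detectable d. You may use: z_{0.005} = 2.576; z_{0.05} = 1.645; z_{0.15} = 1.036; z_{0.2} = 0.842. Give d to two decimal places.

For two independent groups of n = 211 each: d_min = (z_{α/2} + z_β)·√(2/n).
z-sum = 1.645 + 0.842 = 2.487.
d_min = 2.487 × √(2/211) = 2.487 × 0.0974 = 0.242.

d_min ≈ 0.24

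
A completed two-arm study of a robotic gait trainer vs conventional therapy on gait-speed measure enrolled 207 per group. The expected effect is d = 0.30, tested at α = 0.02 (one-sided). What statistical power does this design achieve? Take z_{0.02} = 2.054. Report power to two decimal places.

power ≈ 0.84

For two equal groups, power = Φ(d·√(n/2) − z_{α}).
d·√(n/2) = 0.30 × √(207/2) = 0.30 × 10.173 = 3.052.
z_β = 3.052 − 2.054 = 0.998.
Power = Φ(0.998) = 0.841.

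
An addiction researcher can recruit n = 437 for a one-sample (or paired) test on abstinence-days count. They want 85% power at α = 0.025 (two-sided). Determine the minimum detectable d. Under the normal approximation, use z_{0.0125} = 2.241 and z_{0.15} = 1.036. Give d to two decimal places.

d_min ≈ 0.16

For a single sample (or paired design) of n = 437: d_min = (z_{α/2} + z_β)/√n.
z-sum = 2.241 + 1.036 = 3.277.
d_min = 3.277 / √437 = 3.277 / 20.905 = 0.157.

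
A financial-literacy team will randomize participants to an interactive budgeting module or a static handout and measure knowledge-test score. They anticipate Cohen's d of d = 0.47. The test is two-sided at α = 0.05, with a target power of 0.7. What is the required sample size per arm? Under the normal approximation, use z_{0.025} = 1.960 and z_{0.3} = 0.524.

n = 56 per group

For two independent groups with equal n: n = 2·((z_{α/2} + z_β) / d)².
z_{α/2} + z_β = 1.960 + 0.524 = 2.484.
n = 2 × (2.484 / 0.47)² = 2 × 5.285² = 2 × 27.93 = 55.9.
Round up to the next whole participant.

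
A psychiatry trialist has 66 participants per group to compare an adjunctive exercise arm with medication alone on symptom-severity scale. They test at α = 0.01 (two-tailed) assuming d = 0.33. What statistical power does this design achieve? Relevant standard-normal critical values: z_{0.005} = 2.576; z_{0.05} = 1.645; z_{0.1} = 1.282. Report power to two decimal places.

power ≈ 0.25

For two equal groups, power = Φ(d·√(n/2) − z_{α/2}).
d·√(n/2) = 0.33 × √(66/2) = 0.33 × 5.745 = 1.896.
z_β = 1.896 − 2.576 = -0.680.
Power = Φ(-0.680) = 0.248.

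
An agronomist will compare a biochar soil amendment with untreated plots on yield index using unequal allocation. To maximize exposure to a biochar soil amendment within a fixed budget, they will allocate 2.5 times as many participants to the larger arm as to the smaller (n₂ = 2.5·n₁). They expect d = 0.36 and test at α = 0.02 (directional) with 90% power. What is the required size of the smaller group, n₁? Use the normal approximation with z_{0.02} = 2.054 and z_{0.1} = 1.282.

With allocation ratio k = n₂/n₁ = 2.5, Var(x̄₁−x̄₂) = σ²(1/n₁ + 1/(k·n₁)) = σ²·(k+1)/(k·n₁).
So n₁ = (1 + 1/k)·((z_{α} + z_β)/d)² = 1.400 × (3.336/0.36)².
n₁ = 1.400 × 85.87 = 120.2.
Round up: n₁ = 121, giving n₂ = ⌈2.5 × 121⌉ = ⌈302.5⌉ = 303.

n₁ = 121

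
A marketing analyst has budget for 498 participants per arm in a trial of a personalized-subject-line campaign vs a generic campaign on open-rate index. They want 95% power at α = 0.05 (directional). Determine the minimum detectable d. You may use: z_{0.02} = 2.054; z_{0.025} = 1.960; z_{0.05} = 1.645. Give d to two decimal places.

For two independent groups of n = 498 each: d_min = (z_{α} + z_β)·√(2/n).
z-sum = 1.645 + 1.645 = 3.290.
d_min = 3.290 × √(2/498) = 3.290 × 0.0634 = 0.208.

d_min ≈ 0.21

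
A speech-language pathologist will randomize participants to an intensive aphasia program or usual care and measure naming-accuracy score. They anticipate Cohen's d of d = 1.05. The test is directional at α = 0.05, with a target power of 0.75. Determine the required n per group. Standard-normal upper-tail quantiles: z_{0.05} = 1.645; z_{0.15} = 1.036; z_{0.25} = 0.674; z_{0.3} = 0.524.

For two independent groups with equal n: n = 2·((z_{α} + z_β) / d)².
z_{α} + z_β = 1.645 + 0.674 = 2.319.
n = 2 × (2.319 / 1.05)² = 2 × 2.209² = 2 × 4.88 = 9.8.
Round up to the next whole participant.

n = 10 per group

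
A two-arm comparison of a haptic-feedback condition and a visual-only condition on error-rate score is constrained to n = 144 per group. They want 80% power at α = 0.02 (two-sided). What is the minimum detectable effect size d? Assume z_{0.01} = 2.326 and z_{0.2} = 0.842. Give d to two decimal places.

d_min ≈ 0.37

For two independent groups of n = 144 each: d_min = (z_{α/2} + z_β)·√(2/n).
z-sum = 2.326 + 0.842 = 3.168.
d_min = 3.168 × √(2/144) = 3.168 × 0.1179 = 0.373.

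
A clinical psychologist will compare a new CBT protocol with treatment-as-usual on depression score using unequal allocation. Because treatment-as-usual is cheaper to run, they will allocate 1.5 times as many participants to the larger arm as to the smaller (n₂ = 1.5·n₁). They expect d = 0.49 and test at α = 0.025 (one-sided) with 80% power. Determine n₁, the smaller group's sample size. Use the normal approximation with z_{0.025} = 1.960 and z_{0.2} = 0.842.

n₁ = 55

With allocation ratio k = n₂/n₁ = 1.5, Var(x̄₁−x̄₂) = σ²(1/n₁ + 1/(k·n₁)) = σ²·(k+1)/(k·n₁).
So n₁ = (1 + 1/k)·((z_{α} + z_β)/d)² = 1.667 × (2.802/0.49)².
n₁ = 1.667 × 32.70 = 54.5.
Round up: n₁ = 55, giving n₂ = ⌈1.5 × 55⌉ = ⌈82.5⌉ = 83.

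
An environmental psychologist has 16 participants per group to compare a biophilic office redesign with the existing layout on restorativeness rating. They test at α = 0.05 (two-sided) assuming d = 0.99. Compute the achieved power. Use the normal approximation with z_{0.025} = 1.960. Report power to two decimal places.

power ≈ 0.80

For two equal groups, power = Φ(d·√(n/2) − z_{α/2}).
d·√(n/2) = 0.99 × √(16/2) = 0.99 × 2.828 = 2.800.
z_β = 2.800 − 1.960 = 0.840.
Power = Φ(0.840) = 0.800.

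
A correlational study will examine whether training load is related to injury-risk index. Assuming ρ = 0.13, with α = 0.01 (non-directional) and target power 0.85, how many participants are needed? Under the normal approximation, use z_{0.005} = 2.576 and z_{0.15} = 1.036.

Fisher's z: C = ½·ln((1+r)/(1−r)) = ½·ln(1.2989) = 0.1307.
n = ((z_{α/2} + z_β)/C)² + 3.
(2.576 + 1.036) / 0.1307 = 3.612 / 0.1307 = 27.636.
n = 27.636² + 3 = 763.74 + 3 = 766.7.
Round up.

n = 767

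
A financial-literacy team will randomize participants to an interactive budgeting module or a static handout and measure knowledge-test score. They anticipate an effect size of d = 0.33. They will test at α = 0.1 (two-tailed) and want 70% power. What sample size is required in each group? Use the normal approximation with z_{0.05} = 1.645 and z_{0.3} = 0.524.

For two independent groups with equal n: n = 2·((z_{α/2} + z_β) / d)².
z_{α/2} + z_β = 1.645 + 0.524 = 2.169.
n = 2 × (2.169 / 0.33)² = 2 × 6.573² = 2 × 43.20 = 86.4.
Round up to the next whole participant.

n = 87 per group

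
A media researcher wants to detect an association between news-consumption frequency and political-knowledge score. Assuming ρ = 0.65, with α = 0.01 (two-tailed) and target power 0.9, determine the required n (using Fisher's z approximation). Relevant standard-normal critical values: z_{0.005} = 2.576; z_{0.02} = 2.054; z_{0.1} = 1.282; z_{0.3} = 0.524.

n = 28

Fisher's z: C = ½·ln((1+r)/(1−r)) = ½·ln(4.7143) = 0.7753.
n = ((z_{α/2} + z_β)/C)² + 3.
(2.576 + 1.282) / 0.7753 = 3.858 / 0.7753 = 4.976.
n = 4.976² + 3 = 24.76 + 3 = 27.8.
Round up.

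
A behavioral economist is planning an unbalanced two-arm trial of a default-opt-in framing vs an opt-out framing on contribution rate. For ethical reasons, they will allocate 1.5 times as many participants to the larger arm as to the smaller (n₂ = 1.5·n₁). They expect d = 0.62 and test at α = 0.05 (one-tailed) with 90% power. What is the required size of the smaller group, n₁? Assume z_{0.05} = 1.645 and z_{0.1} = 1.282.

n₁ = 38

With allocation ratio k = n₂/n₁ = 1.5, Var(x̄₁−x̄₂) = σ²(1/n₁ + 1/(k·n₁)) = σ²·(k+1)/(k·n₁).
So n₁ = (1 + 1/k)·((z_{α} + z_β)/d)² = 1.667 × (2.927/0.62)².
n₁ = 1.667 × 22.29 = 37.1.
Round up: n₁ = 38, giving n₂ = 1.5 × 38 = 57.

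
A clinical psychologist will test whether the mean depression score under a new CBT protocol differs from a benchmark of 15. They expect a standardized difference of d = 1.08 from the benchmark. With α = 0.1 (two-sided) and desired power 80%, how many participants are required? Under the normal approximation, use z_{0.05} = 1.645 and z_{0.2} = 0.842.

For a one-sample test: n = ((z_{α/2} + z_β) / d)².
z_{α/2} + z_β = 1.645 + 0.842 = 2.487.
n = (2.487 / 1.08)² = 2.303² = 5.30.
Round up.

n = 6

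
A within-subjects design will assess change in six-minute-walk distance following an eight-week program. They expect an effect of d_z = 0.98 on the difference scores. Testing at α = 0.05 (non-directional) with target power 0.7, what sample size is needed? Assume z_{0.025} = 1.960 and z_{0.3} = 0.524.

For a paired (one-sample on differences) test: n = ((z_{α/2} + z_β) / d)².
z_{α/2} + z_β = 1.960 + 0.524 = 2.484.
n = (2.484 / 0.98)² = 2.535² = 6.42.
Round up.

n = 7 pairs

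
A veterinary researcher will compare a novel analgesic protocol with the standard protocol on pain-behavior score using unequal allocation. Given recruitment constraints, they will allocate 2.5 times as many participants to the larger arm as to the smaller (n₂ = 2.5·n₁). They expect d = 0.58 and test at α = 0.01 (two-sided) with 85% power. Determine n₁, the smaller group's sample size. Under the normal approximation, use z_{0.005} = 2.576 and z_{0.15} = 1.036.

n₁ = 55

With allocation ratio k = n₂/n₁ = 2.5, Var(x̄₁−x̄₂) = σ²(1/n₁ + 1/(k·n₁)) = σ²·(k+1)/(k·n₁).
So n₁ = (1 + 1/k)·((z_{α/2} + z_β)/d)² = 1.400 × (3.612/0.58)².
n₁ = 1.400 × 38.78 = 54.3.
Round up: n₁ = 55, giving n₂ = ⌈2.5 × 55⌉ = ⌈137.5⌉ = 138.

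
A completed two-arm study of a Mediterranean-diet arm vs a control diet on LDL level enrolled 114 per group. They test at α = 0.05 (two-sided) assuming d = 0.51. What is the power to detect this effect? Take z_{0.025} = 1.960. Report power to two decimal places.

power ≈ 0.97

For two equal groups, power = Φ(d·√(n/2) − z_{α/2}).
d·√(n/2) = 0.51 × √(114/2) = 0.51 × 7.550 = 3.850.
z_β = 3.850 − 1.960 = 1.890.
Power = Φ(1.890) = 0.971.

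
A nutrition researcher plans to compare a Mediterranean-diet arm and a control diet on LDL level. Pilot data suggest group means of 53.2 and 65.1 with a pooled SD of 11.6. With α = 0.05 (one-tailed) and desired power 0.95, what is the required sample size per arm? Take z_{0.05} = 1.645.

n = 21 per group

Cohen's d = |M₁ − M₂| / SD_pooled = |53.2 − 65.1| / 11.6 = 11.9 / 11.6 = 1.026.
For two independent groups with equal n: n = 2·((z_{α} + z_β) / d)².
z_{α} + z_β = 1.645 + 1.645 = 3.290.
n = 2 × (3.290 / 1.026)² = 2 × 3.207² = 2 × 10.28 = 20.6.
Round up to the next whole participant.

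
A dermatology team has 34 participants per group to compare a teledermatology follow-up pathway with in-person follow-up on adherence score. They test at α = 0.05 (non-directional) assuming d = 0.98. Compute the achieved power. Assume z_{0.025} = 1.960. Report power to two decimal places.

power ≈ 0.98

For two equal groups, power = Φ(d·√(n/2) − z_{α/2}).
d·√(n/2) = 0.98 × √(34/2) = 0.98 × 4.123 = 4.041.
z_β = 4.041 − 1.960 = 2.081.
Power = Φ(2.081) = 0.981.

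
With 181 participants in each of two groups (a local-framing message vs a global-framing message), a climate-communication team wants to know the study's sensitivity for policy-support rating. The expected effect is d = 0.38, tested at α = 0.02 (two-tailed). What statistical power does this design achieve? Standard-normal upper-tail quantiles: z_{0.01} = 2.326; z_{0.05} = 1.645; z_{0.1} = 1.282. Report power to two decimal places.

power ≈ 0.90

For two equal groups, power = Φ(d·√(n/2) − z_{α/2}).
d·√(n/2) = 0.38 × √(181/2) = 0.38 × 9.513 = 3.615.
z_β = 3.615 − 2.326 = 1.289.
Power = Φ(1.289) = 0.901.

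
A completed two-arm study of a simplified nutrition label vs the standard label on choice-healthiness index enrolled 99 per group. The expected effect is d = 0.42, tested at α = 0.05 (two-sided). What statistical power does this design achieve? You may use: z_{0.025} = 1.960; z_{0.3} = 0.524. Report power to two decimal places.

power ≈ 0.84

For two equal groups, power = Φ(d·√(n/2) − z_{α/2}).
d·√(n/2) = 0.42 × √(99/2) = 0.42 × 7.036 = 2.955.
z_β = 2.955 − 1.960 = 0.995.
Power = Φ(0.995) = 0.840.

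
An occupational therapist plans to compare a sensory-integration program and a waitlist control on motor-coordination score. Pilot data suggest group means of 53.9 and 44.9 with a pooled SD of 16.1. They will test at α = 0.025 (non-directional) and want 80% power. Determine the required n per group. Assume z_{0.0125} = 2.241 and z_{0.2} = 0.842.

Cohen's d = |M₁ − M₂| / SD_pooled = |53.9 − 44.9| / 16.1 = 9.0 / 16.1 = 0.559.
For two independent groups with equal n: n = 2·((z_{α/2} + z_β) / d)².
z_{α/2} + z_β = 2.241 + 0.842 = 3.083.
n = 2 × (3.083 / 0.559)² = 2 × 5.515² = 2 × 30.42 = 60.8.
Round up to the next whole participant.

n = 61 per group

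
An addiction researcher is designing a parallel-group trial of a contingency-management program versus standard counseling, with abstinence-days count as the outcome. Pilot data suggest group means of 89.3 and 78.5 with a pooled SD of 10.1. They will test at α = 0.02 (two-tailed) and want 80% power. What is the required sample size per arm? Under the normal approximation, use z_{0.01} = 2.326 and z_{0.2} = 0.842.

n = 18 per group

Cohen's d = |M₁ − M₂| / SD_pooled = |89.3 − 78.5| / 10.1 = 10.8 / 10.1 = 1.069.
For two independent groups with equal n: n = 2·((z_{α/2} + z_β) / d)².
z_{α/2} + z_β = 2.326 + 0.842 = 3.168.
n = 2 × (3.168 / 1.069)² = 2 × 2.964² = 2 × 8.78 = 17.6.
Round up to the next whole participant.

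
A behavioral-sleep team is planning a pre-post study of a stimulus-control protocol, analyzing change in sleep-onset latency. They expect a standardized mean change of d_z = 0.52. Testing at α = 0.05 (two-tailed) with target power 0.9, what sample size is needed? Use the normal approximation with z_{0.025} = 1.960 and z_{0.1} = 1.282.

n = 39 pairs

For a paired (one-sample on differences) test: n = ((z_{α/2} + z_β) / d)².
z_{α/2} + z_β = 1.960 + 1.282 = 3.242.
n = (3.242 / 0.52)² = 6.235² = 38.87.
Round up.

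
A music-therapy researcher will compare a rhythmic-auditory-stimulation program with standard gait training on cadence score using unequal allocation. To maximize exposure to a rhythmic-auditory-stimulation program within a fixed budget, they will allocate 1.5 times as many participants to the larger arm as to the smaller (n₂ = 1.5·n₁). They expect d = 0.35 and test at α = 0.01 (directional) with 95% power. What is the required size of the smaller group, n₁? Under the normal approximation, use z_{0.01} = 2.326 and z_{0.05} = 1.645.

With allocation ratio k = n₂/n₁ = 1.5, Var(x̄₁−x̄₂) = σ²(1/n₁ + 1/(k·n₁)) = σ²·(k+1)/(k·n₁).
So n₁ = (1 + 1/k)·((z_{α} + z_β)/d)² = 1.667 × (3.971/0.35)².
n₁ = 1.667 × 128.73 = 214.5.
Round up: n₁ = 215, giving n₂ = ⌈1.5 × 215⌉ = ⌈322.5⌉ = 323.

n₁ = 215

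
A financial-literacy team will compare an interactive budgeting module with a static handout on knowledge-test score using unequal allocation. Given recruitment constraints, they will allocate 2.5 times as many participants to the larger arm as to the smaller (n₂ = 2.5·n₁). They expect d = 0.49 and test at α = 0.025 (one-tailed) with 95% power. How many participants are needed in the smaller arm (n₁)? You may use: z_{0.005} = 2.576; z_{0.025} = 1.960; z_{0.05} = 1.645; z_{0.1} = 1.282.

n₁ = 76

With allocation ratio k = n₂/n₁ = 2.5, Var(x̄₁−x̄₂) = σ²(1/n₁ + 1/(k·n₁)) = σ²·(k+1)/(k·n₁).
So n₁ = (1 + 1/k)·((z_{α} + z_β)/d)² = 1.400 × (3.605/0.49)².
n₁ = 1.400 × 54.13 = 75.8.
Round up: n₁ = 76, giving n₂ = 2.5 × 76 = 190.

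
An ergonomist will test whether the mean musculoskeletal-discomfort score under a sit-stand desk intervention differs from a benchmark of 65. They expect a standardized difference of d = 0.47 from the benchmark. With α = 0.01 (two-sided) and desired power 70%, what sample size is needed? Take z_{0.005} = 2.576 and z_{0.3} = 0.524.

For a one-sample test: n = ((z_{α/2} + z_β) / d)².
z_{α/2} + z_β = 2.576 + 0.524 = 3.100.
n = (3.100 / 0.47)² = 6.596² = 43.50.
Round up.

n = 44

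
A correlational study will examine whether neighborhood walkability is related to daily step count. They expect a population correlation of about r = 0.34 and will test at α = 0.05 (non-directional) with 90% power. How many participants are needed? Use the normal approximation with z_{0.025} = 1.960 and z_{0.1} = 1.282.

Fisher's z: C = ½·ln((1+r)/(1−r)) = ½·ln(2.0303) = 0.3541.
n = ((z_{α/2} + z_β)/C)² + 3.
(1.960 + 1.282) / 0.3541 = 3.242 / 0.3541 = 9.156.
n = 9.156² + 3 = 83.83 + 3 = 86.8.
Round up.

n = 87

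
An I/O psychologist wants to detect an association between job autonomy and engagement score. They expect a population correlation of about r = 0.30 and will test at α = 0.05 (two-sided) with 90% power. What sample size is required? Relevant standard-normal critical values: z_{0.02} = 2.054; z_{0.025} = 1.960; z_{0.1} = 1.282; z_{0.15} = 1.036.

Fisher's z: C = ½·ln((1+r)/(1−r)) = ½·ln(1.8571) = 0.3095.
n = ((z_{α/2} + z_β)/C)² + 3.
(1.960 + 1.282) / 0.3095 = 3.242 / 0.3095 = 10.475.
n = 10.475² + 3 = 109.72 + 3 = 112.7.
Round up.

n = 113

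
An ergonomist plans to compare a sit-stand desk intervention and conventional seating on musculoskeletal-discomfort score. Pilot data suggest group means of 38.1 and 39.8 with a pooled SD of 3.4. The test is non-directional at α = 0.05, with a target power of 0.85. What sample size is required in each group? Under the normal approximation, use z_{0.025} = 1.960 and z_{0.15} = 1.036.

Cohen's d = |M₁ − M₂| / SD_pooled = |38.1 − 39.8| / 3.4 = 1.7 / 3.4 = 0.500.
For two independent groups with equal n: n = 2·((z_{α/2} + z_β) / d)².
z_{α/2} + z_β = 1.960 + 1.036 = 2.996.
n = 2 × (2.996 / 0.500)² = 2 × 5.992² = 2 × 35.90 = 71.8.
Round up to the next whole participant.

n = 72 per group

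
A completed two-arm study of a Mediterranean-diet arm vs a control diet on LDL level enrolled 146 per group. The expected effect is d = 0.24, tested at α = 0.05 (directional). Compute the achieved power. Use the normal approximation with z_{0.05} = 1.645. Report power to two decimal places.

For two equal groups, power = Φ(d·√(n/2) − z_{α}).
d·√(n/2) = 0.24 × √(146/2) = 0.24 × 8.544 = 2.051.
z_β = 2.051 − 1.645 = 0.406.
Power = Φ(0.406) = 0.657.

power ≈ 0.66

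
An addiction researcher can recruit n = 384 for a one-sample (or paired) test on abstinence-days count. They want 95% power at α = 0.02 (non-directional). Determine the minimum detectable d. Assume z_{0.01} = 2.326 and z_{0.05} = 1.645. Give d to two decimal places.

d_min ≈ 0.20

For a single sample (or paired design) of n = 384: d_min = (z_{α/2} + z_β)/√n.
z-sum = 2.326 + 1.645 = 3.971.
d_min = 3.971 / √384 = 3.971 / 19.596 = 0.203.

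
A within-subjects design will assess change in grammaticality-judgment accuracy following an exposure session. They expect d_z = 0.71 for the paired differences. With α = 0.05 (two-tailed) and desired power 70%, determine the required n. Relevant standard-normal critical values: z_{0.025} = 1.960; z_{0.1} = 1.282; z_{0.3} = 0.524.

For a paired (one-sample on differences) test: n = ((z_{α/2} + z_β) / d)².
z_{α/2} + z_β = 1.960 + 0.524 = 2.484.
n = (2.484 / 0.71)² = 3.499² = 12.24.
Round up.

n = 13 pairs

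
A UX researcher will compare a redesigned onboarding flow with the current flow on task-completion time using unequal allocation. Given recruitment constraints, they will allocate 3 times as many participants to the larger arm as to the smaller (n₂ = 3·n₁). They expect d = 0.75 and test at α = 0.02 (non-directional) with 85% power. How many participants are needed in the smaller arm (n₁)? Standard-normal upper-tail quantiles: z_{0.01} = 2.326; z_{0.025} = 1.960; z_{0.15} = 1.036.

With allocation ratio k = n₂/n₁ = 3, Var(x̄₁−x̄₂) = σ²(1/n₁ + 1/(k·n₁)) = σ²·(k+1)/(k·n₁).
So n₁ = (1 + 1/k)·((z_{α/2} + z_β)/d)² = 1.333 × (3.362/0.75)².
n₁ = 1.333 × 20.09 = 26.8.
Round up: n₁ = 27, giving n₂ = 3 × 27 = 81.

n₁ = 27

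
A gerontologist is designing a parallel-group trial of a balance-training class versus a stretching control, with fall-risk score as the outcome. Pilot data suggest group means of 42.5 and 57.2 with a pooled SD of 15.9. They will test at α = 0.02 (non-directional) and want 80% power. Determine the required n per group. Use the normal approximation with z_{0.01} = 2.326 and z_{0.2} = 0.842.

Cohen's d = |M₁ − M₂| / SD_pooled = |42.5 − 57.2| / 15.9 = 14.7 / 15.9 = 0.925.
For two independent groups with equal n: n = 2·((z_{α/2} + z_β) / d)².
z_{α/2} + z_β = 2.326 + 0.842 = 3.168.
n = 2 × (3.168 / 0.925)² = 2 × 3.425² = 2 × 11.73 = 23.5.
Round up to the next whole participant.

n = 24 per group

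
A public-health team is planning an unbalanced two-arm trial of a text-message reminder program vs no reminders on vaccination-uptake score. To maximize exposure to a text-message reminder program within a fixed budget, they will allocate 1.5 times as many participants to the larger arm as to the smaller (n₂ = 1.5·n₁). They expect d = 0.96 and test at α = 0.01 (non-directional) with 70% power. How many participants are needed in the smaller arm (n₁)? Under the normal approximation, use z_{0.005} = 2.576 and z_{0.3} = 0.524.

With allocation ratio k = n₂/n₁ = 1.5, Var(x̄₁−x̄₂) = σ²(1/n₁ + 1/(k·n₁)) = σ²·(k+1)/(k·n₁).
So n₁ = (1 + 1/k)·((z_{α/2} + z_β)/d)² = 1.667 × (3.100/0.96)².
n₁ = 1.667 × 10.43 = 17.4.
Round up: n₁ = 18, giving n₂ = 1.5 × 18 = 27.

n₁ = 18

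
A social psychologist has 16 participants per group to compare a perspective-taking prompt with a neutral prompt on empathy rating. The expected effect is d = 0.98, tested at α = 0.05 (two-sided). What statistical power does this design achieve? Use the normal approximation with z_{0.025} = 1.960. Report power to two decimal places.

For two equal groups, power = Φ(d·√(n/2) − z_{α/2}).
d·√(n/2) = 0.98 × √(16/2) = 0.98 × 2.828 = 2.772.
z_β = 2.772 − 1.960 = 0.812.
Power = Φ(0.812) = 0.792.

power ≈ 0.79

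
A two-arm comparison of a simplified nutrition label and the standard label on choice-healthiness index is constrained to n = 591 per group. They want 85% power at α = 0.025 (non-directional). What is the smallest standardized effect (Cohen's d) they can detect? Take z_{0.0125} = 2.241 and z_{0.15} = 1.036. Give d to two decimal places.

For two independent groups of n = 591 each: d_min = (z_{α/2} + z_β)·√(2/n).
z-sum = 2.241 + 1.036 = 3.277.
d_min = 3.277 × √(2/591) = 3.277 × 0.0582 = 0.191.

d_min ≈ 0.19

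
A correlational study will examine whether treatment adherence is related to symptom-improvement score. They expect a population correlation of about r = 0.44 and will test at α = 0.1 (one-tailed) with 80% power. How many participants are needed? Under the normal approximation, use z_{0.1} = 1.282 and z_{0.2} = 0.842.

n = 24

Fisher's z: C = ½·ln((1+r)/(1−r)) = ½·ln(2.5714) = 0.4722.
n = ((z_{α} + z_β)/C)² + 3.
(1.282 + 0.842) / 0.4722 = 2.124 / 0.4722 = 4.498.
n = 4.498² + 3 = 20.23 + 3 = 23.2.
Round up.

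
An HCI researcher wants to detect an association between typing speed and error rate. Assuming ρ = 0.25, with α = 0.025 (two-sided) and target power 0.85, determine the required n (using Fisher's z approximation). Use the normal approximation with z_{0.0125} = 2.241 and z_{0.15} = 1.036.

n = 168

Fisher's z: C = ½·ln((1+r)/(1−r)) = ½·ln(1.6667) = 0.2554.
n = ((z_{α/2} + z_β)/C)² + 3.
(2.241 + 1.036) / 0.2554 = 3.277 / 0.2554 = 12.831.
n = 12.831² + 3 = 164.63 + 3 = 167.6.
Round up.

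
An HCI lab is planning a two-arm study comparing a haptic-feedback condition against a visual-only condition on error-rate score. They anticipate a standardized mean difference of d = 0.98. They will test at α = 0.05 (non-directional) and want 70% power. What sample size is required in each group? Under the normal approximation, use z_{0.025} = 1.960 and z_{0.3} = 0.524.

n = 13 per group

For two independent groups with equal n: n = 2·((z_{α/2} + z_β) / d)².
z_{α/2} + z_β = 1.960 + 0.524 = 2.484.
n = 2 × (2.484 / 0.98)² = 2 × 2.535² = 2 × 6.42 = 12.8.
Round up to the next whole participant.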